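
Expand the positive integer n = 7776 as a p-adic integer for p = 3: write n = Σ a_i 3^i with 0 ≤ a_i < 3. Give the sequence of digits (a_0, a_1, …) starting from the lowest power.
(a_0, a_1, …) = (0, 0, 0, 0, 0, 2, 1, 0, 1)

Repeated division by 3 gives the digits low-to-high: 7776 = 2·3^5 + 1·3^6 + 1·3^8. Digit sequence: (0, 0, 0, 0, 0, 2, 1, 0, 1).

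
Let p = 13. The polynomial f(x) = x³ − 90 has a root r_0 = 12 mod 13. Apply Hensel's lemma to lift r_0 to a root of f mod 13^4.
r_3 = 6564 (mod 28561)

Hensel: r_{i+1} = r_i − f(r_i)/f′(r_i) mod 13^{i+2}, where f′(x) = 3x². Iterate:
  r_0 = 12 (mod 13)
  r_1 = 142 (mod 169)
  r_2 = 2170 (mod 2197)
  r_3 = 6564 (mod 28561)
Final: r = 6564 with f(r) ≡ 0 mod 13^4.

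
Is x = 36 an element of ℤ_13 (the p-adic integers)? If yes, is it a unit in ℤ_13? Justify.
x ∈ ℤ_13^× (unit); v_13(x) = 0

ℤ_13 = {x ∈ ℚ_13 : v_13(x) ≥ 0} and ℤ_13^× = {x ∈ ℤ_13 : v_13(x) = 0}. Here v_13(36) = v_13(num) − v_13(den) = 0; compare against these criteria.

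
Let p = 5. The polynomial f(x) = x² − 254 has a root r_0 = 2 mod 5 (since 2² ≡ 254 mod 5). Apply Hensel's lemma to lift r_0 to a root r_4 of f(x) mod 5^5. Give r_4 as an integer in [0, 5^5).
r_4 = 1627 (mod 3125)

Hensel's recurrence: r_{i+1} = r_i − f(r_i)·(f′(r_i))^{-1} mod 5^{i+2}, with f′(x) = 2x. Iterate:
  r_0 = 2 (mod 5)
  r_1 = 2 (mod 25)
  r_2 = 2 (mod 125)
  r_3 = 377 (mod 625)
  r_4 = 1627 (mod 3125)
Final: r_4 = 1627, and one checks f(r_4) ≡ 0 mod 5^5.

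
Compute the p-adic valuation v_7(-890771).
v_7(-890771) = 5

v_7(n) is the largest exponent k such that 7^k divides n. Factor out: -890771 = -7^5 · 53. (Sign doesn't affect v_p.) So v_7(-890771) = 5.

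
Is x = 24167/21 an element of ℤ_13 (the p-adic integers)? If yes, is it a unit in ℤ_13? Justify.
x ∈ ℤ_13 but not a unit; v_13(x) = 3 > 0

ℤ_13 = {x ∈ ℚ_13 : v_13(x) ≥ 0} and ℤ_13^× = {x ∈ ℤ_13 : v_13(x) = 0}. Here v_13(24167/21) = v_13(num) − v_13(den) = 3; compare against these criteria.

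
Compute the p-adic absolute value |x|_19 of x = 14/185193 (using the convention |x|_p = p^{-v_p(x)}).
|14/185193|_19 = 6859

Step 1 — compute v_19(x) by factoring powers of 19 out of the numerator and denominator: v_19(14/185193) = -3. Step 2 — apply |x|_p = p^{-v_p(x)} = 19^{3} = 6859.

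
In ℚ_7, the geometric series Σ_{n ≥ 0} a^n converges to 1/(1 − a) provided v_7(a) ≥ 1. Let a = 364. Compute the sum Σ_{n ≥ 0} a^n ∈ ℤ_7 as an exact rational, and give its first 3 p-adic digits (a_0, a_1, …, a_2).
Σ a^n = 1/(1 − a) = -1/363;  first 3 digits = (1, 3, 2)

v_7(a) = 1 ≥ 1, so the series converges in ℤ_7 to 1/(1 − a) = 1/(1 − 364) = -1/363. Expand this rational in ℤ_7: compute digits iteratively via d_i = x_i mod 7, x_{i+1} = (x_i − d_i)/7. The first 3 digits are (1, 3, 2).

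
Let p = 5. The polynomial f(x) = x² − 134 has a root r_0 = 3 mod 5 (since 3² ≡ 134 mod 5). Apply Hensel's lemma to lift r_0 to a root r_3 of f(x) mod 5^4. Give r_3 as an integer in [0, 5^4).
r_3 = 128 (mod 625)

Hensel's recurrence: r_{i+1} = r_i − f(r_i)·(f′(r_i))^{-1} mod 5^{i+2}, with f′(x) = 2x. Iterate:
  r_0 = 3 (mod 5)
  r_1 = 3 (mod 25)
  r_2 = 3 (mod 125)
  r_3 = 128 (mod 625)
Final: r_3 = 128, and one checks f(r_3) ≡ 0 mod 5^4.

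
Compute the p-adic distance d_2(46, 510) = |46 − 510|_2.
d_2(46, 510) = 1/16

Step 1 — x − y = 46 − 510 = -464. Step 2 — v_2(-464) = 4 (factor: -464 = −(2^4 · 29); the sign does not affect v_p). Step 3 — |x − y|_2 = 2^{-4} = 1/16.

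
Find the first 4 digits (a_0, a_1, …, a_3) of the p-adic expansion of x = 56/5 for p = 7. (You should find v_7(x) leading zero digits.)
(a_0, …, a_3) = (0, 3, 4, 5)

v_7(56/5) = 1, so a_0 = ... = a_0 = 0. Factor out: x = 7^1 · u with u = 8/5 a unit in ℤ_7. Expand u iteratively via a_{v+i} = u_i mod 7, u_{i+1} = (u_i − a_{v+i})/7:
  u_0 = 8/5;  a_1 = 3;  u_1 = (u_0 − 3)/7 = -1/5
  u_1 = -1/5;  a_2 = 4;  u_2 = (u_1 − 4)/7 = -3/5
  u_2 = -3/5;  a_3 = 5;  u_3 = (u_2 − 5)/7 = -4/5
Digits: (0, 3, 4, 5).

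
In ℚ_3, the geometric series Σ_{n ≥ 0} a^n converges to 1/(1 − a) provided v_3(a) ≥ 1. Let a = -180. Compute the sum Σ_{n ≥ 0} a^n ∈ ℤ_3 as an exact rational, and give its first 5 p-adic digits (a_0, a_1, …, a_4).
Σ a^n = 1/(1 − a) = 1/181;  first 5 digits = (1, 0, 1, 2, 1)

v_3(a) = 2 ≥ 1, so the series converges in ℤ_3 to 1/(1 − a) = 1/(1 − (-180)) = 1/181. Expand this rational in ℤ_3: compute digits iteratively via d_i = x_i mod 3, x_{i+1} = (x_i − d_i)/3. The first 5 digits are (1, 0, 1, 2, 1).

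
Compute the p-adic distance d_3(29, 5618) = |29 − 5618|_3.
d_3(29, 5618) = 1/243

Step 1 — x − y = 29 − 5618 = -5589. Step 2 — v_3(-5589) = 5 (factor: -5589 = −(3^5 · 23); the sign does not affect v_p). Step 3 — |x − y|_3 = 3^{-5} = 1/243.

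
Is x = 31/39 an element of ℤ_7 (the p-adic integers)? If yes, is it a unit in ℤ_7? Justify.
x ∈ ℤ_7^× (unit); v_7(x) = 0

ℤ_7 = {x ∈ ℚ_7 : v_7(x) ≥ 0} and ℤ_7^× = {x ∈ ℤ_7 : v_7(x) = 0}. Here v_7(31/39) = v_7(num) − v_7(den) = 0; compare against these criteria.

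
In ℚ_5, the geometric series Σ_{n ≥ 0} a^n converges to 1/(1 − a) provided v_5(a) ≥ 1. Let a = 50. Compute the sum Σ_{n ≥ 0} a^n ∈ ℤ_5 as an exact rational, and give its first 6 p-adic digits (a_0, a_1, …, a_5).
Σ a^n = 1/(1 − a) = -1/49;  first 6 digits = (1, 0, 2, 0, 4, 0)

v_5(a) = 2 ≥ 1, so the series converges in ℤ_5 to 1/(1 − a) = 1/(1 − 50) = -1/49. Expand this rational in ℤ_5: compute digits iteratively via d_i = x_i mod 5, x_{i+1} = (x_i − d_i)/5. The first 6 digits are (1, 0, 2, 0, 4, 0).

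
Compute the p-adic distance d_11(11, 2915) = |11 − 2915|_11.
d_11(11, 2915) = 1/121

Step 1 — x − y = 11 − 2915 = -2904. Step 2 — v_11(-2904) = 2 (factor: -2904 = −(11^2 · 24); the sign does not affect v_p). Step 3 — |x − y|_11 = 11^{-2} = 1/121.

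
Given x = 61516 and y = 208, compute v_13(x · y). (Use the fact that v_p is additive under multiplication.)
v_13(12795328) = 4

v_p(x) = 3 (factor: 61516 = 13^3 · 28); v_p(y) = 1 (factor: 208 = 13^1 · 16). Additivity: v_p(xy) = v_p(x) + v_p(y) = 3 + 1 = 4. (Direct check: xy = 12795328 = 13^4 · (448).)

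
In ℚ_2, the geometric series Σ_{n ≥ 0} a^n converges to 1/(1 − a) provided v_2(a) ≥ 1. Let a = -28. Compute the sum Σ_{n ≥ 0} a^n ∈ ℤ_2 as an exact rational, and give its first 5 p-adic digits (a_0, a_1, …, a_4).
Σ a^n = 1/(1 − a) = 1/29;  first 5 digits = (1, 0, 1, 0, 1)

v_2(a) = 2 ≥ 1, so the series converges in ℤ_2 to 1/(1 − a) = 1/(1 − (-28)) = 1/29. Expand this rational in ℤ_2: compute digits iteratively via d_i = x_i mod 2, x_{i+1} = (x_i − d_i)/2. The first 5 digits are (1, 0, 1, 0, 1).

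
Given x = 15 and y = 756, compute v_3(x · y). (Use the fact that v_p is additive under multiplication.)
v_3(11340) = 4

v_p(x) = 1 (factor: 15 = 3^1 · 5); v_p(y) = 3 (factor: 756 = 3^3 · 28). Additivity: v_p(xy) = v_p(x) + v_p(y) = 1 + 3 = 4. (Direct check: xy = 11340 = 3^4 · (140).)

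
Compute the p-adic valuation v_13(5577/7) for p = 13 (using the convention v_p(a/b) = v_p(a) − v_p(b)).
v_13(5577/7) = 2

Factor powers of 13 from the numerator and denominator of the reduced fraction: 5577 = 13^2 · 33 and 7 = 13^0 · 7. Apply v_p(a/b) = v_p(a) − v_p(b): v_13(5577/7) = 2 − 0 = 2.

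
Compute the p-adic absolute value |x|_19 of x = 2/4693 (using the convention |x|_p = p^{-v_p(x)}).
|2/4693|_19 = 361

Step 1 — compute v_19(x) by factoring powers of 19 out of the numerator and denominator: v_19(2/4693) = -2. Step 2 — apply |x|_p = p^{-v_p(x)} = 19^{2} = 361.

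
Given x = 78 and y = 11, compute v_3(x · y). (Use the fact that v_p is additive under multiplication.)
v_3(858) = 1

v_p(x) = 1 (factor: 78 = 3^1 · 26); v_p(y) = 0 (factor: 11 = 3^0 · 11). Additivity: v_p(xy) = v_p(x) + v_p(y) = 1 + 0 = 1. (Direct check: xy = 858 = 3^1 · (286).)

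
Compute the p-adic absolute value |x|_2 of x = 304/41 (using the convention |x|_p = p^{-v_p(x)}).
|304/41|_2 = 1/16

Step 1 — compute v_2(x) by factoring powers of 2 out of the numerator and denominator: v_2(304/41) = 4. Step 2 — apply |x|_p = p^{-v_p(x)} = 2^{-4} = 1/16.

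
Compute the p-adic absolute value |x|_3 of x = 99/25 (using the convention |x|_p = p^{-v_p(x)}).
|99/25|_3 = 1/9

Step 1 — compute v_3(x) by factoring powers of 3 out of the numerator and denominator: v_3(99/25) = 2. Step 2 — apply |x|_p = p^{-v_p(x)} = 3^{-2} = 1/9.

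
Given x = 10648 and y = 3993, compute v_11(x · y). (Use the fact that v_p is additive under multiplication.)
v_11(42517464) = 6

v_p(x) = 3 (factor: 10648 = 11^3 · 8); v_p(y) = 3 (factor: 3993 = 11^3 · 3). Additivity: v_p(xy) = v_p(x) + v_p(y) = 3 + 3 = 6. (Direct check: xy = 42517464 = 11^6 · (24).)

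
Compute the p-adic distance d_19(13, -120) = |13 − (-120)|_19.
d_19(13, -120) = 1/19

Step 1 — x − y = 13 − (-120) = 133. Step 2 — v_19(133) = 1 (factor: 133 = (19^1 · 7); the sign does not affect v_p). Step 3 — |x − y|_19 = 19^{-1} = 1/19.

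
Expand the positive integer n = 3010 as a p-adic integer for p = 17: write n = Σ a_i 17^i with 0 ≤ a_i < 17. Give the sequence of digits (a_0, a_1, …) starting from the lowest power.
(a_0, a_1, …) = (1, 7, 10)

Repeated division by 17 gives the digits low-to-high: 3010 = 1 + 7·17^1 + 10·17^2. Digit sequence: (1, 7, 10).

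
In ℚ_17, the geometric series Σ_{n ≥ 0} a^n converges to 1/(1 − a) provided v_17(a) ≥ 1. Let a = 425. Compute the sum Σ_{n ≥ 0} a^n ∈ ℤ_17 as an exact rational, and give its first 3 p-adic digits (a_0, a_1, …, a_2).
Σ a^n = 1/(1 − a) = -1/424;  first 3 digits = (1, 8, 14)

v_17(a) = 1 ≥ 1, so the series converges in ℤ_17 to 1/(1 − a) = 1/(1 − 425) = -1/424. Expand this rational in ℤ_17: compute digits iteratively via d_i = x_i mod 17, x_{i+1} = (x_i − d_i)/17. The first 3 digits are (1, 8, 14).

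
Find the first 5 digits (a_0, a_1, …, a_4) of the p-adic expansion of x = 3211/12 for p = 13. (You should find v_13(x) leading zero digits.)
(a_0, …, a_4) = (0, 0, 7, 5, 5)

v_13(3211/12) = 2, so a_0 = ... = a_1 = 0. Factor out: x = 13^2 · u with u = 19/12 a unit in ℤ_13. Expand u iteratively via a_{v+i} = u_i mod 13, u_{i+1} = (u_i − a_{v+i})/13:
  u_0 = 19/12;  a_2 = 7;  u_1 = (u_0 − 7)/13 = -5/12
  u_1 = -5/12;  a_3 = 5;  u_2 = (u_1 − 5)/13 = -5/12
  u_2 = -5/12;  a_4 = 5;  u_3 = (u_2 − 5)/13 = -5/12
Digits: (0, 0, 7, 5, 5).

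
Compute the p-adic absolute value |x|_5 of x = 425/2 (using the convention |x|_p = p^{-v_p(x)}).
|425/2|_5 = 1/25

Step 1 — compute v_5(x) by factoring powers of 5 out of the numerator and denominator: v_5(425/2) = 2. Step 2 — apply |x|_p = p^{-v_p(x)} = 5^{-2} = 1/25.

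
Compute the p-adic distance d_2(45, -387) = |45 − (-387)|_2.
d_2(45, -387) = 1/16

Step 1 — x − y = 45 − (-387) = 432. Step 2 — v_2(432) = 4 (factor: 432 = (2^4 · 27); the sign does not affect v_p). Step 3 — |x − y|_2 = 2^{-4} = 1/16.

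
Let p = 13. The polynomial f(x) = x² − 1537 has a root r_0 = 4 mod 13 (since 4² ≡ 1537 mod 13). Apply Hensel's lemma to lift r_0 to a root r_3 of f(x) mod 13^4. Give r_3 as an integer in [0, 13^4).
r_3 = 25185 (mod 28561)

Hensel's recurrence: r_{i+1} = r_i − f(r_i)·(f′(r_i))^{-1} mod 13^{i+2}, with f′(x) = 2x. Iterate:
  r_0 = 4 (mod 13)
  r_1 = 4 (mod 169)
  r_2 = 1018 (mod 2197)
  r_3 = 25185 (mod 28561)
Final: r_3 = 25185, and one checks f(r_3) ≡ 0 mod 13^4.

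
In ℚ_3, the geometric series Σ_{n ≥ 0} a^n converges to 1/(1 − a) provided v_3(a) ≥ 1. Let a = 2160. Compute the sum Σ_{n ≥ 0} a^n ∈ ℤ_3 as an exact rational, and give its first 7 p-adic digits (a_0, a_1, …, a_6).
Σ a^n = 1/(1 − a) = -1/2159;  first 7 digits = (1, 0, 0, 2, 2, 2, 0)

v_3(a) = 3 ≥ 1, so the series converges in ℤ_3 to 1/(1 − a) = 1/(1 − 2160) = -1/2159. Expand this rational in ℤ_3: compute digits iteratively via d_i = x_i mod 3, x_{i+1} = (x_i − d_i)/3. The first 7 digits are (1, 0, 0, 2, 2, 2, 0).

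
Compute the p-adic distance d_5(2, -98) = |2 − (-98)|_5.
d_5(2, -98) = 1/25

Step 1 — x − y = 2 − (-98) = 100. Step 2 — v_5(100) = 2 (factor: 100 = (5^2 · 4); the sign does not affect v_p). Step 3 — |x − y|_5 = 5^{-2} = 1/25.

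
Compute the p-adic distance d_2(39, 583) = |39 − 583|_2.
d_2(39, 583) = 1/32

Step 1 — x − y = 39 − 583 = -544. Step 2 — v_2(-544) = 5 (factor: -544 = −(2^5 · 17); the sign does not affect v_p). Step 3 — |x − y|_2 = 2^{-5} = 1/32.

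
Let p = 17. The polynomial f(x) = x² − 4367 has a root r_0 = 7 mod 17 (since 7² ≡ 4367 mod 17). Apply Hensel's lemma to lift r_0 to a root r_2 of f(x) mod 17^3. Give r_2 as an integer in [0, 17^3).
r_2 = 976 (mod 4913)

Hensel's recurrence: r_{i+1} = r_i − f(r_i)·(f′(r_i))^{-1} mod 17^{i+2}, with f′(x) = 2x. Iterate:
  r_0 = 7 (mod 17)
  r_1 = 109 (mod 289)
  r_2 = 976 (mod 4913)
Final: r_2 = 976, and one checks f(r_2) ≡ 0 mod 17^3.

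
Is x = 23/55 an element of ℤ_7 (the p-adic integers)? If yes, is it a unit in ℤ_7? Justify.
x ∈ ℤ_7^× (unit); v_7(x) = 0

ℤ_7 = {x ∈ ℚ_7 : v_7(x) ≥ 0} and ℤ_7^× = {x ∈ ℤ_7 : v_7(x) = 0}. Here v_7(23/55) = v_7(num) − v_7(den) = 0; compare against these criteria.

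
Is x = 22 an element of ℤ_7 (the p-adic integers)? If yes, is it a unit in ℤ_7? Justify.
x ∈ ℤ_7^× (unit); v_7(x) = 0

ℤ_7 = {x ∈ ℚ_7 : v_7(x) ≥ 0} and ℤ_7^× = {x ∈ ℤ_7 : v_7(x) = 0}. Here v_7(22) = v_7(num) − v_7(den) = 0; compare against these criteria.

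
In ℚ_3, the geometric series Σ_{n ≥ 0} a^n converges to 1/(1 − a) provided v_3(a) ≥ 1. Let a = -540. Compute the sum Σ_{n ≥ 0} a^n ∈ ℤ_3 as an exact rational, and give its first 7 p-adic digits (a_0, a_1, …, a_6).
Σ a^n = 1/(1 − a) = 1/541;  first 7 digits = (1, 0, 0, 1, 2, 0, 0)

v_3(a) = 3 ≥ 1, so the series converges in ℤ_3 to 1/(1 − a) = 1/(1 − (-540)) = 1/541. Expand this rational in ℤ_3: compute digits iteratively via d_i = x_i mod 3, x_{i+1} = (x_i − d_i)/3. The first 7 digits are (1, 0, 0, 1, 2, 0, 0).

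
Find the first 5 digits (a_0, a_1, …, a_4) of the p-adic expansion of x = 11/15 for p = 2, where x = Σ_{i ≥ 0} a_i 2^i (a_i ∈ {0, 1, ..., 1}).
(a_0, …, a_4) = (1, 0, 1, 0, 0)

v_2(11/15) = 0 (numerator and denominator both coprime to 2), so x ∈ ℤ_2^×. Compute digits iteratively via a_i = x_i mod 2, x_{i+1} = (x_i − a_i)/2, with x_0 = x:
  x_0 = 11/15;  a_0 = 1;  x_1 = (x_0 − 1)/2 = -2/15
  x_1 = -2/15;  a_1 = 0;  x_2 = (x_1 − 0)/2 = -1/15
  x_2 = -1/15;  a_2 = 1;  x_3 = (x_2 − 1)/2 = -8/15
  x_3 = -8/15;  a_3 = 0;  x_4 = (x_3 − 0)/2 = -4/15
  x_4 = -4/15;  a_4 = 0;  x_5 = (x_4 − 0)/2 = -2/15
Digits: (1, 0, 1, 0, 0).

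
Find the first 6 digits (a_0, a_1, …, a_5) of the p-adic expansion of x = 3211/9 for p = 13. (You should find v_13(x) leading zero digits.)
(a_0, …, a_5) = (0, 0, 5, 7, 11, 2)

v_13(3211/9) = 2, so a_0 = ... = a_1 = 0. Factor out: x = 13^2 · u with u = 19/9 a unit in ℤ_13. Expand u iteratively via a_{v+i} = u_i mod 13, u_{i+1} = (u_i − a_{v+i})/13:
  u_0 = 19/9;  a_2 = 5;  u_1 = (u_0 − 5)/13 = -2/9
  u_1 = -2/9;  a_3 = 7;  u_2 = (u_1 − 7)/13 = -5/9
  u_2 = -5/9;  a_4 = 11;  u_3 = (u_2 − 11)/13 = -8/9
  u_3 = -8/9;  a_5 = 2;  u_4 = (u_3 − 2)/13 = -2/9
Digits: (0, 0, 5, 7, 11, 2).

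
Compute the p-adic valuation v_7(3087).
v_7(3087) = 3

v_7(n) is the largest exponent k such that 7^k divides n. Factor out: 3087 = 7^3 · 9. (Sign doesn't affect v_p.) So v_7(3087) = 3.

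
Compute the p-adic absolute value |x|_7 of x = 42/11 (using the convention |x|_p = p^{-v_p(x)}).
|42/11|_7 = 1/7

Step 1 — compute v_7(x) by factoring powers of 7 out of the numerator and denominator: v_7(42/11) = 1. Step 2 — apply |x|_p = p^{-v_p(x)} = 7^{-1} = 1/7.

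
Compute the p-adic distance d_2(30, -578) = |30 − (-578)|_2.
d_2(30, -578) = 1/32

Step 1 — x − y = 30 − (-578) = 608. Step 2 — v_2(608) = 5 (factor: 608 = (2^5 · 19); the sign does not affect v_p). Step 3 — |x − y|_2 = 2^{-5} = 1/32.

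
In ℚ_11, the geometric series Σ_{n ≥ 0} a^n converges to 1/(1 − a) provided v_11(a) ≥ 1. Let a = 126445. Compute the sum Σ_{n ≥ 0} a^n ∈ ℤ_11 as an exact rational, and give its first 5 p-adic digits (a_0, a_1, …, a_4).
Σ a^n = 1/(1 − a) = -1/126444;  first 5 digits = (1, 0, 0, 7, 8)

v_11(a) = 3 ≥ 1, so the series converges in ℤ_11 to 1/(1 − a) = 1/(1 − 126445) = -1/126444. Expand this rational in ℤ_11: compute digits iteratively via d_i = x_i mod 11, x_{i+1} = (x_i − d_i)/11. The first 5 digits are (1, 0, 0, 7, 8).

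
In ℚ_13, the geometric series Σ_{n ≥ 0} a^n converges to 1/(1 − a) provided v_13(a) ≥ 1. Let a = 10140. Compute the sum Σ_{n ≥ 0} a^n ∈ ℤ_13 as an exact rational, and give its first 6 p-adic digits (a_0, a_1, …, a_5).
Σ a^n = 1/(1 − a) = -1/10139;  first 6 digits = (1, 0, 8, 4, 12, 3)

v_13(a) = 2 ≥ 1, so the series converges in ℤ_13 to 1/(1 − a) = 1/(1 − 10140) = -1/10139. Expand this rational in ℤ_13: compute digits iteratively via d_i = x_i mod 13, x_{i+1} = (x_i − d_i)/13. The first 6 digits are (1, 0, 8, 4, 12, 3).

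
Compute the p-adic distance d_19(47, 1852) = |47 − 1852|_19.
d_19(47, 1852) = 1/361

Step 1 — x − y = 47 − 1852 = -1805. Step 2 — v_19(-1805) = 2 (factor: -1805 = −(19^2 · 5); the sign does not affect v_p). Step 3 — |x − y|_19 = 19^{-2} = 1/361.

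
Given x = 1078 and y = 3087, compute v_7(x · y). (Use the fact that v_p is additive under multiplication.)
v_7(3327786) = 5

v_p(x) = 2 (factor: 1078 = 7^2 · 22); v_p(y) = 3 (factor: 3087 = 7^3 · 9). Additivity: v_p(xy) = v_p(x) + v_p(y) = 2 + 3 = 5. (Direct check: xy = 3327786 = 7^5 · (198).)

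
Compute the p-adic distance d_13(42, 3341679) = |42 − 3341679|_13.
d_13(42, 3341679) = 1/371293

Step 1 — x − y = 42 − 3341679 = -3341637. Step 2 — v_13(-3341637) = 5 (factor: -3341637 = −(13^5 · 9); the sign does not affect v_p). Step 3 — |x − y|_13 = 13^{-5} = 1/371293.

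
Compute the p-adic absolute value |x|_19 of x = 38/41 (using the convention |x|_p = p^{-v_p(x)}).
|38/41|_19 = 1/19

Step 1 — compute v_19(x) by factoring powers of 19 out of the numerator and denominator: v_19(38/41) = 1. Step 2 — apply |x|_p = p^{-v_p(x)} = 19^{-1} = 1/19.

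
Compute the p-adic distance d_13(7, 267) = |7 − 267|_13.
d_13(7, 267) = 1/13

Step 1 — x − y = 7 − 267 = -260. Step 2 — v_13(-260) = 1 (factor: -260 = −(13^1 · 20); the sign does not affect v_p). Step 3 — |x − y|_13 = 13^{-1} = 1/13.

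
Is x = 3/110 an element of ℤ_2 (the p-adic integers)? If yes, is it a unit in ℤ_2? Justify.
x ∉ ℤ_2 (v_2(x) = -1 < 0)

ℤ_2 = {x ∈ ℚ_2 : v_2(x) ≥ 0} and ℤ_2^× = {x ∈ ℤ_2 : v_2(x) = 0}. Here v_2(3/110) = v_2(num) − v_2(den) = -1; compare against these criteria.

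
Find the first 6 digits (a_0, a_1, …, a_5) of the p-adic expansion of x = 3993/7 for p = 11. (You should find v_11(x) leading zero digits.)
(a_0, …, a_5) = (0, 0, 0, 2, 3, 6)

v_11(3993/7) = 3, so a_0 = ... = a_2 = 0. Factor out: x = 11^3 · u with u = 3/7 a unit in ℤ_11. Expand u iteratively via a_{v+i} = u_i mod 11, u_{i+1} = (u_i − a_{v+i})/11:
  u_0 = 3/7;  a_3 = 2;  u_1 = (u_0 − 2)/11 = -1/7
  u_1 = -1/7;  a_4 = 3;  u_2 = (u_1 − 3)/11 = -2/7
  u_2 = -2/7;  a_5 = 6;  u_3 = (u_2 − 6)/11 = -4/7
Digits: (0, 0, 0, 2, 3, 6).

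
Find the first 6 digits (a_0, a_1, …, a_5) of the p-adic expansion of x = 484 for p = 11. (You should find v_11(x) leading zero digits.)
(a_0, …, a_5) = (0, 0, 4, 0, 0, 0)

v_11(484) = 2, so a_0 = ... = a_1 = 0. Factor out: x = 11^2 · u with u = 4 a unit in ℤ_11. Expand u iteratively via a_{v+i} = u_i mod 11, u_{i+1} = (u_i − a_{v+i})/11:
  u_0 = 4;  a_2 = 4;  u_1 = (u_0 − 4)/11 = 0
  u_1 = 0;  a_3 = 0;  u_2 = (u_1 − 0)/11 = 0
  u_2 = 0;  a_4 = 0;  u_3 = (u_2 − 0)/11 = 0
  u_3 = 0;  a_5 = 0;  u_4 = (u_3 − 0)/11 = 0
Digits: (0, 0, 4, 0, 0, 0).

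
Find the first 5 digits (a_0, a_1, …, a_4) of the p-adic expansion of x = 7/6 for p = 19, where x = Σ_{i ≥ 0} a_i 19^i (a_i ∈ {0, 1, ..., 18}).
(a_0, …, a_4) = (17, 15, 15, 15, 15)

v_19(7/6) = 0 (numerator and denominator both coprime to 19), so x ∈ ℤ_19^×. Compute digits iteratively via a_i = x_i mod 19, x_{i+1} = (x_i − a_i)/19, with x_0 = x:
  x_0 = 7/6;  a_0 = 17;  x_1 = (x_0 − 17)/19 = -5/6
  x_1 = -5/6;  a_1 = 15;  x_2 = (x_1 − 15)/19 = -5/6
  x_2 = -5/6;  a_2 = 15;  x_3 = (x_2 − 15)/19 = -5/6
  x_3 = -5/6;  a_3 = 15;  x_4 = (x_3 − 15)/19 = -5/6
  x_4 = -5/6;  a_4 = 15;  x_5 = (x_4 − 15)/19 = -5/6
Digits: (17, 15, 15, 15, 15).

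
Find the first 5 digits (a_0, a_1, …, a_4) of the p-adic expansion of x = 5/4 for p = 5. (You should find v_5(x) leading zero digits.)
(a_0, …, a_4) = (0, 4, 3, 3, 3)

v_5(5/4) = 1, so a_0 = ... = a_0 = 0. Factor out: x = 5^1 · u with u = 1/4 a unit in ℤ_5. Expand u iteratively via a_{v+i} = u_i mod 5, u_{i+1} = (u_i − a_{v+i})/5:
  u_0 = 1/4;  a_1 = 4;  u_1 = (u_0 − 4)/5 = -3/4
  u_1 = -3/4;  a_2 = 3;  u_2 = (u_1 − 3)/5 = -3/4
  u_2 = -3/4;  a_3 = 3;  u_3 = (u_2 − 3)/5 = -3/4
  u_3 = -3/4;  a_4 = 3;  u_4 = (u_3 − 3)/5 = -3/4
Digits: (0, 4, 3, 3, 3).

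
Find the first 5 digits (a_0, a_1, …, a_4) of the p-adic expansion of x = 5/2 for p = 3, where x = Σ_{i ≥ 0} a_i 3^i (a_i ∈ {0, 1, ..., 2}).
(a_0, …, a_4) = (1, 2, 1, 1, 1)

v_3(5/2) = 0 (numerator and denominator both coprime to 3), so x ∈ ℤ_3^×. Compute digits iteratively via a_i = x_i mod 3, x_{i+1} = (x_i − a_i)/3, with x_0 = x:
  x_0 = 5/2;  a_0 = 1;  x_1 = (x_0 − 1)/3 = 1/2
  x_1 = 1/2;  a_1 = 2;  x_2 = (x_1 − 2)/3 = -1/2
  x_2 = -1/2;  a_2 = 1;  x_3 = (x_2 − 1)/3 = -1/2
  x_3 = -1/2;  a_3 = 1;  x_4 = (x_3 − 1)/3 = -1/2
  x_4 = -1/2;  a_4 = 1;  x_5 = (x_4 − 1)/3 = -1/2
Digits: (1, 2, 1, 1, 1).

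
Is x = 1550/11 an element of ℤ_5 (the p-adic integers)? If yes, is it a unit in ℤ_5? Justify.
x ∈ ℤ_5 but not a unit; v_5(x) = 2 > 0

ℤ_5 = {x ∈ ℚ_5 : v_5(x) ≥ 0} and ℤ_5^× = {x ∈ ℤ_5 : v_5(x) = 0}. Here v_5(1550/11) = v_5(num) − v_5(den) = 2; compare against these criteria.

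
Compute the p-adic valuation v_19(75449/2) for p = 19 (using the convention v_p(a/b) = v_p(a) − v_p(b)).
v_19(75449/2) = 3

Factor powers of 19 from the numerator and denominator of the reduced fraction: 75449 = 19^3 · 11 and 2 = 19^0 · 2. Apply v_p(a/b) = v_p(a) − v_p(b): v_19(75449/2) = 3 − 0 = 3.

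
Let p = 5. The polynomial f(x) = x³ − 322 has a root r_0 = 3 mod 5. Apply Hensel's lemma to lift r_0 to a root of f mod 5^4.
r_3 = 13 (mod 625)

Hensel: r_{i+1} = r_i − f(r_i)/f′(r_i) mod 5^{i+2}, where f′(x) = 3x². Iterate:
  r_0 = 3 (mod 5)
  r_1 = 13 (mod 25)
  r_2 = 13 (mod 125)
  r_3 = 13 (mod 625)
Final: r = 13 with f(r) ≡ 0 mod 5^4.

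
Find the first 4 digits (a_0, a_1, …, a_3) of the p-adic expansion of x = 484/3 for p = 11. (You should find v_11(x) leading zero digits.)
(a_0, …, a_3) = (0, 0, 5, 7)

v_11(484/3) = 2, so a_0 = ... = a_1 = 0. Factor out: x = 11^2 · u with u = 4/3 a unit in ℤ_11. Expand u iteratively via a_{v+i} = u_i mod 11, u_{i+1} = (u_i − a_{v+i})/11:
  u_0 = 4/3;  a_2 = 5;  u_1 = (u_0 − 5)/11 = -1/3
  u_1 = -1/3;  a_3 = 7;  u_2 = (u_1 − 7)/11 = -2/3
Digits: (0, 0, 5, 7).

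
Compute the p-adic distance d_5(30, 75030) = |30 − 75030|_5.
d_5(30, 75030) = 1/3125

Step 1 — x − y = 30 − 75030 = -75000. Step 2 — v_5(-75000) = 5 (factor: -75000 = −(5^5 · 24); the sign does not affect v_p). Step 3 — |x − y|_5 = 5^{-5} = 1/3125.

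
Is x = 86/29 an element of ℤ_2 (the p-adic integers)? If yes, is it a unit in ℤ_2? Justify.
x ∈ ℤ_2 but not a unit; v_2(x) = 1 > 0

ℤ_2 = {x ∈ ℚ_2 : v_2(x) ≥ 0} and ℤ_2^× = {x ∈ ℤ_2 : v_2(x) = 0}. Here v_2(86/29) = v_2(num) − v_2(den) = 1; compare against these criteria.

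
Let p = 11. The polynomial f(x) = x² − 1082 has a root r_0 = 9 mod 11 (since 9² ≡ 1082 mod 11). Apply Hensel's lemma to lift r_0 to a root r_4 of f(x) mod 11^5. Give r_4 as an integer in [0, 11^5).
r_4 = 34274 (mod 161051)

Hensel's recurrence: r_{i+1} = r_i − f(r_i)·(f′(r_i))^{-1} mod 11^{i+2}, with f′(x) = 2x. Iterate:
  r_0 = 9 (mod 11)
  r_1 = 31 (mod 121)
  r_2 = 999 (mod 1331)
  r_3 = 4992 (mod 14641)
  r_4 = 34274 (mod 161051)
Final: r_4 = 34274, and one checks f(r_4) ≡ 0 mod 11^5.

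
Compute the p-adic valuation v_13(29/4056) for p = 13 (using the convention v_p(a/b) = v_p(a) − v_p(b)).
v_13(29/4056) = -2

Factor powers of 13 from the numerator and denominator of the reduced fraction: 29 = 13^0 · 29 and 4056 = 13^2 · 24. Apply v_p(a/b) = v_p(a) − v_p(b): v_13(29/4056) = 0 − 2 = -2.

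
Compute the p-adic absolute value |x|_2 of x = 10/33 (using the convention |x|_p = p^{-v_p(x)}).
|10/33|_2 = 1/2

Step 1 — compute v_2(x) by factoring powers of 2 out of the numerator and denominator: v_2(10/33) = 1. Step 2 — apply |x|_p = p^{-v_p(x)} = 2^{-1} = 1/2.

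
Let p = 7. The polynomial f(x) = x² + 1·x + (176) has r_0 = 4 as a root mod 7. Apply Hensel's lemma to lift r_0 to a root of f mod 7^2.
r_1 = 4 (mod 49)

Hensel: r_{i+1} = r_i − f(r_i)·(f′(r_i))^{-1} mod 7^{i+2}, f′(x) = 2x + 1. Iterate:
  r_0 = 4 (mod 7)
  r_1 = 4 (mod 49)
Final: r = 4 satisfies f(r) ≡ 0 mod 7^2.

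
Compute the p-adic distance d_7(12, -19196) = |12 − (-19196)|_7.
d_7(12, -19196) = 1/2401

Step 1 — x − y = 12 − (-19196) = 19208. Step 2 — v_7(19208) = 4 (factor: 19208 = (7^4 · 8); the sign does not affect v_p). Step 3 — |x − y|_7 = 7^{-4} = 1/2401.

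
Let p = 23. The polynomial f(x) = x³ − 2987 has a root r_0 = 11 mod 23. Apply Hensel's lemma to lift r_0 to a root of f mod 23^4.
r_3 = 254552 (mod 279841)

Hensel: r_{i+1} = r_i − f(r_i)/f′(r_i) mod 23^{i+2}, where f′(x) = 3x². Iterate:
  r_0 = 11 (mod 23)
  r_1 = 103 (mod 529)
  r_2 = 11212 (mod 12167)
  r_3 = 254552 (mod 279841)
Final: r = 254552 with f(r) ≡ 0 mod 23^4.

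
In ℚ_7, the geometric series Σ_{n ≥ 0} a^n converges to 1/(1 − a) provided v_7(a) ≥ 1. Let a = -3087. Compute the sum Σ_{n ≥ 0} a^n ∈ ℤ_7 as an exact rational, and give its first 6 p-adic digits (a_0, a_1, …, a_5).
Σ a^n = 1/(1 − a) = 1/3088;  first 6 digits = (1, 0, 0, 5, 5, 6)

v_7(a) = 3 ≥ 1, so the series converges in ℤ_7 to 1/(1 − a) = 1/(1 − (-3087)) = 1/3088. Expand this rational in ℤ_7: compute digits iteratively via d_i = x_i mod 7, x_{i+1} = (x_i − d_i)/7. The first 6 digits are (1, 0, 0, 5, 5, 6).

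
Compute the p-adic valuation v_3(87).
v_3(87) = 1

v_3(n) is the largest exponent k such that 3^k divides n. Factor out: 87 = 3^1 · 29. (Sign doesn't affect v_p.) So v_3(87) = 1.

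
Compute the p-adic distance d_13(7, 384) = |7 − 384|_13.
d_13(7, 384) = 1/13

Step 1 — x − y = 7 − 384 = -377. Step 2 — v_13(-377) = 1 (factor: -377 = −(13^1 · 29); the sign does not affect v_p). Step 3 — |x − y|_13 = 13^{-1} = 1/13.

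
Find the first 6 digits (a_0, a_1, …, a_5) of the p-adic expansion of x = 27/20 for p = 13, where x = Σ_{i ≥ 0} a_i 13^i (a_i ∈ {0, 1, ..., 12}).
(a_0, …, a_5) = (2, 11, 5, 8, 0, 11)

v_13(27/20) = 0 (numerator and denominator both coprime to 13), so x ∈ ℤ_13^×. Compute digits iteratively via a_i = x_i mod 13, x_{i+1} = (x_i − a_i)/13, with x_0 = x:
  x_0 = 27/20;  a_0 = 2;  x_1 = (x_0 − 2)/13 = -1/20
  x_1 = -1/20;  a_1 = 11;  x_2 = (x_1 − 11)/13 = -17/20
  x_2 = -17/20;  a_2 = 5;  x_3 = (x_2 − 5)/13 = -9/20
  x_3 = -9/20;  a_3 = 8;  x_4 = (x_3 − 8)/13 = -13/20
  x_4 = -13/20;  a_4 = 0;  x_5 = (x_4 − 0)/13 = -1/20
  x_5 = -1/20;  a_5 = 11;  x_6 = (x_5 − 11)/13 = -17/20
Digits: (2, 11, 5, 8, 0, 11).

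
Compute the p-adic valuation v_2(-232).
v_2(-232) = 3

v_2(n) is the largest exponent k such that 2^k divides n. Factor out: -232 = -2^3 · 29. (Sign doesn't affect v_p.) So v_2(-232) = 3.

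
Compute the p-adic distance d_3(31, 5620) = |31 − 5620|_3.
d_3(31, 5620) = 1/243

Step 1 — x − y = 31 − 5620 = -5589. Step 2 — v_3(-5589) = 5 (factor: -5589 = −(3^5 · 23); the sign does not affect v_p). Step 3 — |x − y|_3 = 3^{-5} = 1/243.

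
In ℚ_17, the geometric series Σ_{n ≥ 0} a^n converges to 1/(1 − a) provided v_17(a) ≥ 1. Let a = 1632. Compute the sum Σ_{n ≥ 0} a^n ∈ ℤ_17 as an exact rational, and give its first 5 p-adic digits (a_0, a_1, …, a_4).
Σ a^n = 1/(1 − a) = -1/1631;  first 5 digits = (1, 11, 7, 3, 8)

v_17(a) = 1 ≥ 1, so the series converges in ℤ_17 to 1/(1 − a) = 1/(1 − 1632) = -1/1631. Expand this rational in ℤ_17: compute digits iteratively via d_i = x_i mod 17, x_{i+1} = (x_i − d_i)/17. The first 5 digits are (1, 11, 7, 3, 8).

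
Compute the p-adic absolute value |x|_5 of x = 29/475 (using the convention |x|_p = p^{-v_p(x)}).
|29/475|_5 = 25

Step 1 — compute v_5(x) by factoring powers of 5 out of the numerator and denominator: v_5(29/475) = -2. Step 2 — apply |x|_p = p^{-v_p(x)} = 5^{2} = 25.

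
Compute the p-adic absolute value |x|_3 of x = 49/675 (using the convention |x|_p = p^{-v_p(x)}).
|49/675|_3 = 27

Step 1 — compute v_3(x) by factoring powers of 3 out of the numerator and denominator: v_3(49/675) = -3. Step 2 — apply |x|_p = p^{-v_p(x)} = 3^{3} = 27.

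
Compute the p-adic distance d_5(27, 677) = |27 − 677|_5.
d_5(27, 677) = 1/25

Step 1 — x − y = 27 − 677 = -650. Step 2 — v_5(-650) = 2 (factor: -650 = −(5^2 · 26); the sign does not affect v_p). Step 3 — |x − y|_5 = 5^{-2} = 1/25.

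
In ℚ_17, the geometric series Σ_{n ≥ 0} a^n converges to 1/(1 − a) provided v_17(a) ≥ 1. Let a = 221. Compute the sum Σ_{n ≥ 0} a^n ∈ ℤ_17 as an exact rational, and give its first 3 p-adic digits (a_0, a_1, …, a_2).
Σ a^n = 1/(1 − a) = -1/220;  first 3 digits = (1, 13, 16)

v_17(a) = 1 ≥ 1, so the series converges in ℤ_17 to 1/(1 − a) = 1/(1 − 221) = -1/220. Expand this rational in ℤ_17: compute digits iteratively via d_i = x_i mod 17, x_{i+1} = (x_i − d_i)/17. The first 3 digits are (1, 13, 16).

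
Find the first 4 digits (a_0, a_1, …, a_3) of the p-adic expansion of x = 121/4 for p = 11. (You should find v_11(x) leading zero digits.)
(a_0, …, a_3) = (0, 0, 3, 8)

v_11(121/4) = 2, so a_0 = ... = a_1 = 0. Factor out: x = 11^2 · u with u = 1/4 a unit in ℤ_11. Expand u iteratively via a_{v+i} = u_i mod 11, u_{i+1} = (u_i − a_{v+i})/11:
  u_0 = 1/4;  a_2 = 3;  u_1 = (u_0 − 3)/11 = -1/4
  u_1 = -1/4;  a_3 = 8;  u_2 = (u_1 − 8)/11 = -3/4
Digits: (0, 0, 3, 8).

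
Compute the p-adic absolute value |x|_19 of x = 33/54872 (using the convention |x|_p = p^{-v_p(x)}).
|33/54872|_19 = 6859

Step 1 — compute v_19(x) by factoring powers of 19 out of the numerator and denominator: v_19(33/54872) = -3. Step 2 — apply |x|_p = p^{-v_p(x)} = 19^{3} = 6859.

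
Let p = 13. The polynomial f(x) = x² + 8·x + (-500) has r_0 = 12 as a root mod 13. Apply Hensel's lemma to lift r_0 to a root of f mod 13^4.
r_3 = 14364 (mod 28561)

Hensel: r_{i+1} = r_i − f(r_i)·(f′(r_i))^{-1} mod 13^{i+2}, f′(x) = 2x + 8. Iterate:
  r_0 = 12 (mod 13)
  r_1 = 168 (mod 169)
  r_2 = 1182 (mod 2197)
  r_3 = 14364 (mod 28561)
Final: r = 14364 satisfies f(r) ≡ 0 mod 13^4.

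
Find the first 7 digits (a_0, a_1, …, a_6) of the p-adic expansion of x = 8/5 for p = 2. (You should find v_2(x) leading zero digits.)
(a_0, …, a_6) = (0, 0, 0, 1, 0, 1, 1)

v_2(8/5) = 3, so a_0 = ... = a_2 = 0. Factor out: x = 2^3 · u with u = 1/5 a unit in ℤ_2. Expand u iteratively via a_{v+i} = u_i mod 2, u_{i+1} = (u_i − a_{v+i})/2:
  u_0 = 1/5;  a_3 = 1;  u_1 = (u_0 − 1)/2 = -2/5
  u_1 = -2/5;  a_4 = 0;  u_2 = (u_1 − 0)/2 = -1/5
  u_2 = -1/5;  a_5 = 1;  u_3 = (u_2 − 1)/2 = -3/5
  u_3 = -3/5;  a_6 = 1;  u_4 = (u_3 − 1)/2 = -4/5
Digits: (0, 0, 0, 1, 0, 1, 1).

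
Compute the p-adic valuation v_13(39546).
v_13(39546) = 3

v_13(n) is the largest exponent k such that 13^k divides n. Factor out: 39546 = 13^3 · 18. (Sign doesn't affect v_p.) So v_13(39546) = 3.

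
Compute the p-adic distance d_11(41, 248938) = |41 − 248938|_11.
d_11(41, 248938) = 1/14641

Step 1 — x − y = 41 − 248938 = -248897. Step 2 — v_11(-248897) = 4 (factor: -248897 = −(11^4 · 17); the sign does not affect v_p). Step 3 — |x − y|_11 = 11^{-4} = 1/14641.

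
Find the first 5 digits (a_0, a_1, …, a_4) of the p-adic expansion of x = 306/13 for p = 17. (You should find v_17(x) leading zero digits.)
(a_0, …, a_4) = (0, 4, 9, 6, 14)

v_17(306/13) = 1, so a_0 = ... = a_0 = 0. Factor out: x = 17^1 · u with u = 18/13 a unit in ℤ_17. Expand u iteratively via a_{v+i} = u_i mod 17, u_{i+1} = (u_i − a_{v+i})/17:
  u_0 = 18/13;  a_1 = 4;  u_1 = (u_0 − 4)/17 = -2/13
  u_1 = -2/13;  a_2 = 9;  u_2 = (u_1 − 9)/17 = -7/13
  u_2 = -7/13;  a_3 = 6;  u_3 = (u_2 − 6)/17 = -5/13
  u_3 = -5/13;  a_4 = 14;  u_4 = (u_3 − 14)/17 = -11/13
Digits: (0, 4, 9, 6, 14).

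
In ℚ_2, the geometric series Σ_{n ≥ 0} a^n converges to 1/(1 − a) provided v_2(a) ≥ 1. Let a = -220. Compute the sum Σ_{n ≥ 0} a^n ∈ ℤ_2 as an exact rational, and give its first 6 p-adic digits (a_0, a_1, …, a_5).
Σ a^n = 1/(1 − a) = 1/221;  first 6 digits = (1, 0, 1, 0, 1, 1)

v_2(a) = 2 ≥ 1, so the series converges in ℤ_2 to 1/(1 − a) = 1/(1 − (-220)) = 1/221. Expand this rational in ℤ_2: compute digits iteratively via d_i = x_i mod 2, x_{i+1} = (x_i − d_i)/2. The first 6 digits are (1, 0, 1, 0, 1, 1).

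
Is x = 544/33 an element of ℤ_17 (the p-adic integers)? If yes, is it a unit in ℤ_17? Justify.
x ∈ ℤ_17 but not a unit; v_17(x) = 1 > 0

ℤ_17 = {x ∈ ℚ_17 : v_17(x) ≥ 0} and ℤ_17^× = {x ∈ ℤ_17 : v_17(x) = 0}. Here v_17(544/33) = v_17(num) − v_17(den) = 1; compare against these criteria.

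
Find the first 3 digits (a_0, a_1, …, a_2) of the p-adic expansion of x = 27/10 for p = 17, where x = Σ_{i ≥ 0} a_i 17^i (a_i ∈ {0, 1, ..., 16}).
(a_0, …, a_2) = (1, 12, 1)

v_17(27/10) = 0 (numerator and denominator both coprime to 17), so x ∈ ℤ_17^×. Compute digits iteratively via a_i = x_i mod 17, x_{i+1} = (x_i − a_i)/17, with x_0 = x:
  x_0 = 27/10;  a_0 = 1;  x_1 = (x_0 − 1)/17 = 1/10
  x_1 = 1/10;  a_1 = 12;  x_2 = (x_1 − 12)/17 = -7/10
  x_2 = -7/10;  a_2 = 1;  x_3 = (x_2 − 1)/17 = -1/10
Digits: (1, 12, 1).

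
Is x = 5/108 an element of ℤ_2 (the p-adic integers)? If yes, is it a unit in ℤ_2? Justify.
x ∉ ℤ_2 (v_2(x) = -2 < 0)

ℤ_2 = {x ∈ ℚ_2 : v_2(x) ≥ 0} and ℤ_2^× = {x ∈ ℤ_2 : v_2(x) = 0}. Here v_2(5/108) = v_2(num) − v_2(den) = -2; compare against these criteria.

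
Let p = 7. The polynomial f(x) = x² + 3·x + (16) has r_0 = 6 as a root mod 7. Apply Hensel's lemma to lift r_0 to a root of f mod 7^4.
r_3 = 1504 (mod 2401)

Hensel: r_{i+1} = r_i − f(r_i)·(f′(r_i))^{-1} mod 7^{i+2}, f′(x) = 2x + 3. Iterate:
  r_0 = 6 (mod 7)
  r_1 = 34 (mod 49)
  r_2 = 132 (mod 343)
  r_3 = 1504 (mod 2401)
Final: r = 1504 satisfies f(r) ≡ 0 mod 7^4.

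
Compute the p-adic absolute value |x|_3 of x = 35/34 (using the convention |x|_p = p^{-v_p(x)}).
|35/34|_3 = 1

Step 1 — compute v_3(x) by factoring powers of 3 out of the numerator and denominator: v_3(35/34) = 0. Step 2 — apply |x|_p = p^{-v_p(x)} = 3^{0} = 1.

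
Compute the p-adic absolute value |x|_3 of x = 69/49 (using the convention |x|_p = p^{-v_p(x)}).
|69/49|_3 = 1/3

Step 1 — compute v_3(x) by factoring powers of 3 out of the numerator and denominator: v_3(69/49) = 1. Step 2 — apply |x|_p = p^{-v_p(x)} = 3^{-1} = 1/3.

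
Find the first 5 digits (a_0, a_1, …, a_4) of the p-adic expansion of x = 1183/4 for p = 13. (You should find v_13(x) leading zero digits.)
(a_0, …, a_4) = (0, 0, 5, 3, 3)

v_13(1183/4) = 2, so a_0 = ... = a_1 = 0. Factor out: x = 13^2 · u with u = 7/4 a unit in ℤ_13. Expand u iteratively via a_{v+i} = u_i mod 13, u_{i+1} = (u_i − a_{v+i})/13:
  u_0 = 7/4;  a_2 = 5;  u_1 = (u_0 − 5)/13 = -1/4
  u_1 = -1/4;  a_3 = 3;  u_2 = (u_1 − 3)/13 = -1/4
  u_2 = -1/4;  a_4 = 3;  u_3 = (u_2 − 3)/13 = -1/4
Digits: (0, 0, 5, 3, 3).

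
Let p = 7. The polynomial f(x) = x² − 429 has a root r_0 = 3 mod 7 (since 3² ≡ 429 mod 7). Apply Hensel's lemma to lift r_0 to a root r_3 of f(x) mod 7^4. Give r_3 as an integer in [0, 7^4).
r_3 = 171 (mod 2401)

Hensel's recurrence: r_{i+1} = r_i − f(r_i)·(f′(r_i))^{-1} mod 7^{i+2}, with f′(x) = 2x. Iterate:
  r_0 = 3 (mod 7)
  r_1 = 24 (mod 49)
  r_2 = 171 (mod 343)
  r_3 = 171 (mod 2401)
Final: r_3 = 171, and one checks f(r_3) ≡ 0 mod 7^4.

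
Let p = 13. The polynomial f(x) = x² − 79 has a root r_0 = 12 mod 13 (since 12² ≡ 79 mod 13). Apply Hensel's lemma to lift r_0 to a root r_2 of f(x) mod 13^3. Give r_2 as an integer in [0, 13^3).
r_2 = 1819 (mod 2197)

Hensel's recurrence: r_{i+1} = r_i − f(r_i)·(f′(r_i))^{-1} mod 13^{i+2}, with f′(x) = 2x. Iterate:
  r_0 = 12 (mod 13)
  r_1 = 129 (mod 169)
  r_2 = 1819 (mod 2197)
Final: r_2 = 1819, and one checks f(r_2) ≡ 0 mod 13^3.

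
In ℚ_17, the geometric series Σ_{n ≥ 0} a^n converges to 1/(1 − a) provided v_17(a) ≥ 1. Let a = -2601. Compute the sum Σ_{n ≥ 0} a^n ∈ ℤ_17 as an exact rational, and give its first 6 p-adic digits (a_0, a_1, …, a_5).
Σ a^n = 1/(1 − a) = 1/2602;  first 6 digits = (1, 0, 8, 16, 12, 4)

v_17(a) = 2 ≥ 1, so the series converges in ℤ_17 to 1/(1 − a) = 1/(1 − (-2601)) = 1/2602. Expand this rational in ℤ_17: compute digits iteratively via d_i = x_i mod 17, x_{i+1} = (x_i − d_i)/17. The first 6 digits are (1, 0, 8, 16, 12, 4).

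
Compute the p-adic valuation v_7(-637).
v_7(-637) = 2

v_7(n) is the largest exponent k such that 7^k divides n. Factor out: -637 = -7^2 · 13. (Sign doesn't affect v_p.) So v_7(-637) = 2.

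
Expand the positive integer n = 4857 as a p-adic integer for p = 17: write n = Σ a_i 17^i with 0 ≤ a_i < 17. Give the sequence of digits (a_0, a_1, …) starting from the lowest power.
(a_0, a_1, …) = (12, 13, 16)

Repeated division by 17 gives the digits low-to-high: 4857 = 12 + 13·17^1 + 16·17^2. Digit sequence: (12, 13, 16).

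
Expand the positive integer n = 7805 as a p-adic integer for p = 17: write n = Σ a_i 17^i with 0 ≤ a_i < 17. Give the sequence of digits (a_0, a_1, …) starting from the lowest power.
(a_0, a_1, …) = (2, 0, 10, 1)

Repeated division by 17 gives the digits low-to-high: 7805 = 2 + 10·17^2 + 1·17^3. Digit sequence: (2, 0, 10, 1).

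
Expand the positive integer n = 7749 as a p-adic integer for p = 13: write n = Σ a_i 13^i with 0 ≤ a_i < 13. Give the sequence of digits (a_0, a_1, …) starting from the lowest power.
(a_0, a_1, …) = (1, 11, 6, 3)

Repeated division by 13 gives the digits low-to-high: 7749 = 1 + 11·13^1 + 6·13^2 + 3·13^3. Digit sequence: (1, 11, 6, 3).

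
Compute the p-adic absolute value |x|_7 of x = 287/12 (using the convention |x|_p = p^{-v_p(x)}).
|287/12|_7 = 1/7

Step 1 — compute v_7(x) by factoring powers of 7 out of the numerator and denominator: v_7(287/12) = 1. Step 2 — apply |x|_p = p^{-v_p(x)} = 7^{-1} = 1/7.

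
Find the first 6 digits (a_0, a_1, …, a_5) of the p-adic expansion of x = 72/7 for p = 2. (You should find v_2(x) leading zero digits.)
(a_0, …, a_5) = (0, 0, 0, 1, 1, 1)

v_2(72/7) = 3, so a_0 = ... = a_2 = 0. Factor out: x = 2^3 · u with u = 9/7 a unit in ℤ_2. Expand u iteratively via a_{v+i} = u_i mod 2, u_{i+1} = (u_i − a_{v+i})/2:
  u_0 = 9/7;  a_3 = 1;  u_1 = (u_0 − 1)/2 = 1/7
  u_1 = 1/7;  a_4 = 1;  u_2 = (u_1 − 1)/2 = -3/7
  u_2 = -3/7;  a_5 = 1;  u_3 = (u_2 − 1)/2 = -5/7
Digits: (0, 0, 0, 1, 1, 1).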